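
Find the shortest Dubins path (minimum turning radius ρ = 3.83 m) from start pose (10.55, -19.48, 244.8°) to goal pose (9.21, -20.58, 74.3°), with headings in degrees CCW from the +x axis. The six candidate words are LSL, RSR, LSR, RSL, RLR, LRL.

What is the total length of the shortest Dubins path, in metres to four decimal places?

Let ψ = atan2(Δy, Δx) = atan2(-1.10, -1.34) = -140.6176° be the start→goal bearing.
Normalize: d = |goal − start| / ρ = 1.733667/3.83 = 0.452654, α = (θ_start − ψ) mod 360° = 25.4176° = 0.443620 rad, β = (θ_goal − ψ) mod 360° = 214.9176° = 3.751019 rad.
Common terms: sin α = 0.429212, cos α = 0.903204, sin β = -0.572398, cos β = -0.819976, cos(α−β) = -0.986286, d² = 0.204896. Work in radians in the unit-radius frame; every candidate has L = ρ·(t + p + q).
LSL: p² = 2 + d² − 2cos(α−β) + 2d(sin α − sin β) = 5.084234; p = √p² = 2.254825; φ = atan2(cos β − cos α, d + sin α − sin β) = -0.869830 rad; t = (φ − α) mod 2π = 4.969735 rad, q = (β − φ) mod 2π = 4.620849 rad → L = 3.83·(4.969735 + 2.254825 + 4.620849) = 3.83·11.845409 = 45.367916 m
RSR: p² = 2 + d² − 2cos(α−β) + 2d(sin β − sin α) = 3.270701; p = √p² = 1.808508; φ = atan2(cos α − cos β, d − sin α + sin β) = 1.879203 rad; t = (α − φ) mod 2π = 4.847603 rad, q = (φ − β) mod 2π = 4.411368 rad → L = 3.83·(4.847603 + 1.808508 + 4.411368) = 3.83·11.067480 = 42.388447 m
LSR: p² = d² − 2 + 2cos(α−β) + 2d(sin α + sin β) = -3.897302 < 0 → infeasible
RSL: p² = d² − 2 + 2cos(α−β) − 2d(sin α + sin β) = -3.638048 < 0 → infeasible
RLR: c = (6 − d² + 2cos(α−β) + 2d(sin α − sin β))/8 = 0.591162; p = 2π − arccos c = 5.344888 rad; φ = atan2(cos α − cos β, d − sin α + sin β) = 1.879203 rad; t = (α − φ + p/2) mod 2π = 1.236862 rad, q = (α − β − t + p) mod 2π = 0.800627 rad → L = 3.83·(1.236862 + 5.344888 + 0.800627) = 3.83·7.382378 = 28.274506 m
LRL: c = (6 − d² + 2cos(α−β) − 2d(sin α − sin β))/8 = 0.364471; p = 2π − arccos c = 5.085453 rad; φ = atan2(cos β − cos α, d + sin α − sin β) = -0.869830 rad; t = (φ − α + p/2) mod 2π = 1.229277 rad, q = (β − α − t + p) mod 2π = 0.880390 rad → L = 3.83·(1.229277 + 5.085453 + 0.880390) = 3.83·7.195120 = 27.557311 m
Shortest: LRL with L = 27.557311 m ≈ 27.5573 m

27.5573 m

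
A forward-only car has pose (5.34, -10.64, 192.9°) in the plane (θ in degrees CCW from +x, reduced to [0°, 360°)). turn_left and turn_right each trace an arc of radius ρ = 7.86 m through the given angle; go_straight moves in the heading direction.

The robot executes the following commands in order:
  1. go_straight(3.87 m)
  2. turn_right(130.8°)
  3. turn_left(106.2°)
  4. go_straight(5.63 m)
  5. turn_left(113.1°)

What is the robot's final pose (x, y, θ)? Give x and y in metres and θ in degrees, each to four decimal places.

set_pose: (x, y, θ) = (5.3400, -10.6400, 192.9000°), ρ = 7.86
go_straight(3.87): x += 3.87·cos θ, y += 3.87·sin θ → (1.5677, -11.5040, 192.9000°)
turn_right(130.8°): centre at ρ to the right, rotate −130.8° → (-7.1335, -0.1644, 62.1000°)
turn_left(106.2°): centre at ρ to the left, rotate +106.2° → (-12.4860, 11.2102, 168.3000°)
go_straight(5.63): x += 5.63·cos θ, y += 5.63·sin θ → (-17.9990, 12.3519, 168.3000°)
turn_left(113.1°): centre at ρ to the left, rotate +113.1° → (-27.2978, 3.1016, 281.4000°)

(-27.2978, 3.1016, 281.4000°)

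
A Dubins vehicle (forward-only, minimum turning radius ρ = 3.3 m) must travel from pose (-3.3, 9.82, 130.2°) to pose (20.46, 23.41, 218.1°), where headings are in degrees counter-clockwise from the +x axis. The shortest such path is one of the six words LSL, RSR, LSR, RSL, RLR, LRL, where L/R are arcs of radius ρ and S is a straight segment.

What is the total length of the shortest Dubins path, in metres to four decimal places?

Let ψ = atan2(Δy, Δx) = atan2(13.59, 23.76) = 29.7682° be the start→goal bearing.
Normalize: d = |goal − start| / ρ = 27.371988/3.3 = 8.294542, α = (θ_start − ψ) mod 360° = 100.4318° = 1.752865 rad, β = (θ_goal − ψ) mod 360° = 188.3318° = 3.287009 rad.
Common terms: sin α = 0.983471, cos α = -0.181064, sin β = -0.144905, cos β = -0.989446, cos(α−β) = 0.036644, d² = 68.799421. Work in radians in the unit-radius frame; every candidate has L = ρ·(t + p + q).
LSL: p² = 2 + d² − 2cos(α−β) + 2d(sin α − sin β) = 89.444855; p = √p² = 9.457529; φ = atan2(cos β − cos α, d + sin α − sin β) = -0.085579 rad; t = (φ − α) mod 2π = 4.444741 rad, q = (β − φ) mod 2π = 3.372588 rad → L = 3.3·(4.444741 + 9.457529 + 3.372588) = 3.3·17.274859 = 57.007034 m
RSR: p² = 2 + d² − 2cos(α−β) + 2d(sin β − sin α) = 52.007413; p = √p² = 7.211617; φ = atan2(cos α − cos β, d − sin α + sin β) = 0.112330 rad; t = (α − φ) mod 2π = 1.640534 rad, q = (φ − β) mod 2π = 3.108507 rad → L = 3.3·(1.640534 + 7.211617 + 3.108507) = 3.3·11.960657 = 39.470170 m
LSR: p² = d² − 2 + 2cos(α−β) + 2d(sin α + sin β) = 80.783762; p = √p² = 8.987979; φ = atan2(−cos α − cos β, d + sin α + sin β) − atan2(−2, p) = 0.346418 rad; t = (φ − α) mod 2π = 4.876739 rad, q = (φ − β) mod 2π = 3.342595 rad → L = 3.3·(4.876739 + 8.987979 + 3.342595) = 3.3·17.207312 = 56.784131 m
RSL: p² = d² − 2 + 2cos(α−β) − 2d(sin α + sin β) = 52.961655; p = √p² = 7.277476; φ = atan2(cos α + cos β, d − sin α − sin β) − atan2(2, p) = -0.423918 rad; t = (α − φ) mod 2π = 2.176783 rad, q = (β − φ) mod 2π = 3.710927 rad → L = 3.3·(2.176783 + 7.277476 + 3.710927) = 3.3·13.165186 = 43.445113 m
RLR: c = (6 − d² + 2cos(α−β) + 2d(sin α − sin β))/8 = -5.500927, |c| > 1 → infeasible
LRL: c = (6 − d² + 2cos(α−β) − 2d(sin α − sin β))/8 = -10.180607, |c| > 1 → infeasible
Shortest: RSR with L = 39.470170 m ≈ 39.4702 m

39.4702 m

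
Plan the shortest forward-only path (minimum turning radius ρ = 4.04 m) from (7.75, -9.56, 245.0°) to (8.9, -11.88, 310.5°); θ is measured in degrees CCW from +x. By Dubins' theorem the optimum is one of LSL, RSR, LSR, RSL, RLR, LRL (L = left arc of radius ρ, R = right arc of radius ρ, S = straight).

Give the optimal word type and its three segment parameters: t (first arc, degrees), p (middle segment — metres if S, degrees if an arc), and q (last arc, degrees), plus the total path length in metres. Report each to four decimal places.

LRL: t = 2.0024°, p = 345.1537°, q = 48.6513°, L = 27.9089 m

Let ψ = atan2(Δy, Δx) = atan2(-2.32, 1.15) = -63.6329° be the start→goal bearing.
Normalize: d = |goal − start| / ρ = 2.589382/4.04 = 0.640936, α = (θ_start − ψ) mod 360° = 308.6329° = 5.386660 rad, β = (θ_goal − ψ) mod 360° = 14.1329° = 0.246665 rad.
Common terms: sin α = -0.781163, cos α = 0.624328, sin β = 0.244171, cos β = 0.969732, cos(α−β) = 0.414693, d² = 0.410799. Work in radians in the unit-radius frame; every candidate has L = ρ·(t + p + q).
LSL: p² = 2 + d² − 2cos(α−β) + 2d(sin α − sin β) = 0.267066; p = √p² = 0.516784; φ = atan2(cos β − cos α, d + sin α − sin β) = 2.409574 rad; t = (φ − α) mod 2π = 3.306099 rad, q = (β − φ) mod 2π = 4.120277 rad → L = 4.04·(3.306099 + 0.516784 + 4.120277) = 4.04·7.943160 = 32.090366 m
RSR: p² = 2 + d² − 2cos(α−β) + 2d(sin β − sin α) = 2.895760; p = √p² = 1.701693; φ = atan2(cos α − cos β, d − sin α + sin β) = -0.204397 rad; t = (α − φ) mod 2π = 5.591057 rad, q = (φ − β) mod 2π = 5.832123 rad → L = 4.04·(5.591057 + 1.701693 + 5.832123) = 4.04·13.124873 = 53.024487 m
LSR: p² = d² − 2 + 2cos(α−β) + 2d(sin α + sin β) = -1.448169 < 0 → infeasible
RSL: p² = d² − 2 + 2cos(α−β) − 2d(sin α + sin β) = -0.071460 < 0 → infeasible
RLR: c = (6 − d² + 2cos(α−β) + 2d(sin α − sin β))/8 = 0.638030; p = 2π − arccos c = 5.404326 rad; φ = atan2(cos α − cos β, d − sin α + sin β) = -0.204397 rad; t = (α − φ + p/2) mod 2π = 2.010035 rad, q = (α − β − t + p) mod 2π = 2.251101 rad → L = 4.04·(2.010035 + 5.404326 + 2.251101) = 4.04·9.665462 = 39.048465 m
LRL: c = (6 − d² + 2cos(α−β) − 2d(sin α − sin β))/8 = 0.966617; p = 2π − arccos c = 6.024069 rad; φ = atan2(cos β − cos α, d + sin α − sin β) = 2.409574 rad; t = (φ − α + p/2) mod 2π = 0.034948 rad, q = (β − α − t + p) mod 2π = 0.849126 rad → L = 4.04·(0.034948 + 6.024069 + 0.849126) = 4.04·6.908143 = 27.908899 m
Shortest: LRL with L = 27.908899 m ≈ 27.9089 m
Convert LRL to answer units (arcs ×180/π): t = 0.034948·180/π = 2.0024°, p = 6.024069·180/π = 345.1537°, q = 0.849126·180/π = 48.6513°, L = 27.9089 m.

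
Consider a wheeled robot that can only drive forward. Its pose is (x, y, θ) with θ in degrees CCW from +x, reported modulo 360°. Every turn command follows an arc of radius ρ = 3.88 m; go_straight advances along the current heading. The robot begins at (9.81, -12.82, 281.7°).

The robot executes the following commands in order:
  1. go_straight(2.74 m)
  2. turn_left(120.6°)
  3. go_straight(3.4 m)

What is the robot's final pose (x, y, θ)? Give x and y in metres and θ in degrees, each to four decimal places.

set_pose: (x, y, θ) = (9.8100, -12.8200, 281.7000°), ρ = 3.88
go_straight(2.74): x += 2.74·cos θ, y += 2.74·sin θ → (10.3656, -15.5031, 281.7000°)
turn_left(120.6°): centre at ρ to the left, rotate +120.6° → (16.7763, -17.5860, 402.3000° ≡ 42.3000°)
go_straight(3.4): x += 3.4·cos θ, y += 3.4·sin θ → (19.2911, -15.2978, 42.3000°)

(19.2911, -15.2978, 42.3000°)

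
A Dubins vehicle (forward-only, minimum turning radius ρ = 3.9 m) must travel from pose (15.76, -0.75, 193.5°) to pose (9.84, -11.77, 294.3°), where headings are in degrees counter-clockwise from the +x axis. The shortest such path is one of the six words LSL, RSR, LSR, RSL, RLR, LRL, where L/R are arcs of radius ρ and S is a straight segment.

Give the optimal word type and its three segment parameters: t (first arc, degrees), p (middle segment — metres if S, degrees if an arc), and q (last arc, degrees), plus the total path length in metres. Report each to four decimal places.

LSL: t = 46.2742°, p = 6.5076 m, q = 54.5258°, L = 13.3688 m

Let ψ = atan2(Δy, Δx) = atan2(-11.02, -5.92) = -118.2449° be the start→goal bearing.
Normalize: d = |goal − start| / ρ = 12.509468/3.9 = 3.207556, α = (θ_start − ψ) mod 360° = 311.7449° = 5.440975 rad, β = (θ_goal − ψ) mod 360° = 52.5449° = 0.917082 rad.
Common terms: sin α = -0.746116, cos α = 0.665815, sin β = 0.793830, cos β = 0.608139, cos(α−β) = -0.187381, d² = 10.288416. Work in radians in the unit-radius frame; every candidate has L = ρ·(t + p + q).
LSL: p² = 2 + d² − 2cos(α−β) + 2d(sin α − sin β) = 2.784247; p = √p² = 1.668606; φ = atan2(cos β − cos α, d + sin α − sin β) = -0.034572 rad; t = (φ − α) mod 2π = 0.807638 rad, q = (β − φ) mod 2π = 0.951654 rad → L = 3.9·(0.807638 + 1.668606 + 0.951654) = 3.9·3.427898 = 13.368803 m
RSR: p² = 2 + d² − 2cos(α−β) + 2d(sin β − sin α) = 22.542109; p = √p² = 4.747853; φ = atan2(cos α − cos β, d − sin α + sin β) = 0.012148 rad; t = (α − φ) mod 2π = 5.428827 rad, q = (φ − β) mod 2π = 5.378252 rad → L = 3.9·(5.428827 + 4.747853 + 5.378252) = 3.9·15.554932 = 60.664234 m
LSR: p² = d² − 2 + 2cos(α−β) + 2d(sin α + sin β) = 8.219743; p = √p² = 2.867009; φ = atan2(−cos α − cos β, d + sin α + sin β) − atan2(−2, p) = 0.236079 rad; t = (φ − α) mod 2π = 1.078289 rad, q = (φ − β) mod 2π = 5.602182 rad → L = 3.9·(1.078289 + 2.867009 + 5.602182) = 3.9·9.547480 = 37.235174 m
RSL: p² = d² − 2 + 2cos(α−β) − 2d(sin α + sin β) = 7.607563; p = √p² = 2.758181; φ = atan2(cos α + cos β, d − sin α − sin β) − atan2(2, p) = -0.244147 rad; t = (α − φ) mod 2π = 5.685123 rad, q = (β − φ) mod 2π = 1.161229 rad → L = 3.9·(5.685123 + 2.758181 + 1.161229) = 3.9·9.604533 = 37.457679 m
RLR: c = (6 − d² + 2cos(α−β) + 2d(sin α − sin β))/8 = -1.817764, |c| > 1 → infeasible
LRL: c = (6 − d² + 2cos(α−β) − 2d(sin α − sin β))/8 = 0.651969; p = 2π − arccos c = 5.422567 rad; φ = atan2(cos β − cos α, d + sin α − sin β) = -0.034572 rad; t = (φ − α + p/2) mod 2π = 3.518921 rad, q = (β − α − t + p) mod 2π = 3.662938 rad → L = 3.9·(3.518921 + 5.422567 + 3.662938) = 3.9·12.604427 = 49.157265 m
Shortest: LSL with L = 13.368803 m ≈ 13.3688 m
Convert LSL to answer units (arcs ×180/π): t = 0.807638·180/π = 46.2742°, p = ρ·p = 3.9·1.668606 = 6.5076 m, q = 0.951654·180/π = 54.5258°, L = 13.3688 m.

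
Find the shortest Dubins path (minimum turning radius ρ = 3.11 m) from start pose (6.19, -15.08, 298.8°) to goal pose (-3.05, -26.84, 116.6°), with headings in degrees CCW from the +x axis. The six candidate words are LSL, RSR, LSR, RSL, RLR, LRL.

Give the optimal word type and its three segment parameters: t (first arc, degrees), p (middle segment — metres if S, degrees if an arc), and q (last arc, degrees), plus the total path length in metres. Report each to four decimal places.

RSR: t = 51.6307°, p = 9.6231 m, q = 130.5693°, L = 19.5129 m

Let ψ = atan2(Δy, Δx) = atan2(-11.76, -9.24) = -128.1572° be the start→goal bearing.
Normalize: d = |goal − start| / ρ = 14.955775/3.11 = 4.808931, α = (θ_start − ψ) mod 360° = 66.9572° = 1.168624 rad, β = (θ_goal − ψ) mod 360° = 244.7572° = 4.271819 rad.
Common terms: sin α = 0.920213, cos α = 0.391418, sin β = -0.904509, cos β = -0.426455, cos(α−β) = -0.999263, d² = 23.125815. Work in radians in the unit-radius frame; every candidate has L = ρ·(t + p + q).
LSL: p² = 2 + d² − 2cos(α−β) + 2d(sin α − sin β) = 44.674263; p = √p² = 6.683881; φ = atan2(cos β − cos α, d + sin α − sin β) = -0.122672 rad; t = (φ − α) mod 2π = 4.991889 rad, q = (β − φ) mod 2π = 4.394492 rad → L = 3.11·(4.991889 + 6.683881 + 4.394492) = 3.11·16.070262 = 49.978514 m
RSR: p² = 2 + d² − 2cos(α−β) + 2d(sin β − sin α) = 9.574419; p = √p² = 3.094256; φ = atan2(cos α − cos β, d − sin α + sin β) = 0.267498 rad; t = (α − φ) mod 2π = 0.901126 rad, q = (φ − β) mod 2π = 2.278864 rad → L = 3.11·(0.901126 + 3.094256 + 2.278864) = 3.11·6.274246 = 19.512904 m
LSR: p² = d² − 2 + 2cos(α−β) + 2d(sin α + sin β) = 19.278328; p = √p² = 4.390709; φ = atan2(−cos α − cos β, d + sin α + sin β) − atan2(−2, p) = 0.434686 rad; t = (φ − α) mod 2π = 5.549247 rad, q = (φ − β) mod 2π = 2.446052 rad → L = 3.11·(5.549247 + 4.390709 + 2.446052) = 3.11·12.386009 = 38.520487 m
RSL: p² = d² − 2 + 2cos(α−β) − 2d(sin α + sin β) = 18.976251; p = √p² = 4.356174; φ = atan2(cos α + cos β, d − sin α − sin β) − atan2(2, p) = -0.437720 rad; t = (α − φ) mod 2π = 1.606344 rad, q = (β − φ) mod 2π = 4.709540 rad → L = 3.11·(1.606344 + 4.356174 + 4.709540) = 3.11·10.672058 = 33.190101 m
RLR: c = (6 − d² + 2cos(α−β) + 2d(sin α − sin β))/8 = -0.196802; p = 2π − arccos c = 4.514294 rad; φ = atan2(cos α − cos β, d − sin α + sin β) = 0.267498 rad; t = (α − φ + p/2) mod 2π = 3.158272 rad, q = (α − β − t + p) mod 2π = 4.536011 rad → L = 3.11·(3.158272 + 4.514294 + 4.536011) = 3.11·12.208577 = 37.968674 m
LRL: c = (6 − d² + 2cos(α−β) − 2d(sin α − sin β))/8 = -4.584283, |c| > 1 → infeasible
Shortest: RSR with L = 19.512904 m ≈ 19.5129 m
Convert RSR to answer units (arcs ×180/π): t = 0.901126·180/π = 51.6307°, p = ρ·p = 3.11·3.094256 = 9.6231 m, q = 2.278864·180/π = 130.5693°, L = 19.5129 m.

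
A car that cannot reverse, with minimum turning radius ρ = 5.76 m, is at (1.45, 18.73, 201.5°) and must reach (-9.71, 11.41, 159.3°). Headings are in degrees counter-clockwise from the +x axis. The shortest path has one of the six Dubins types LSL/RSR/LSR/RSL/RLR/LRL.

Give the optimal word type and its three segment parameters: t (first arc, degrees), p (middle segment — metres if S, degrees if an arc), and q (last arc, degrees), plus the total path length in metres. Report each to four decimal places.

Let ψ = atan2(Δy, Δx) = atan2(-7.32, -11.16) = -146.7386° be the start→goal bearing.
Normalize: d = |goal − start| / ρ = 13.346460/5.76 = 2.317094, α = (θ_start − ψ) mod 360° = 348.2386° = 6.077910 rad, β = (θ_goal − ψ) mod 360° = 306.0386° = 5.341381 rad.
Common terms: sin α = -0.203837, cos α = 0.979005, sin β = -0.808621, cos β = 0.588330, cos(α−β) = 0.740805, d² = 5.368924. Work in radians in the unit-radius frame; every candidate has L = ρ·(t + p + q).
LSL: p² = 2 + d² − 2cos(α−β) + 2d(sin α − sin β) = 8.689997; p = √p² = 2.947880; φ = atan2(cos β − cos α, d + sin α − sin β) = -0.132919 rad; t = (φ − α) mod 2π = 0.072357 rad, q = (β − φ) mod 2π = 5.474299 rad → L = 5.76·(0.072357 + 2.947880 + 5.474299) = 5.76·8.494536 = 48.928530 m
RSR: p² = 2 + d² − 2cos(α−β) + 2d(sin β − sin α) = 3.084632; p = √p² = 1.756312; φ = atan2(cos α − cos β, d − sin α + sin β) = 0.224317 rad; t = (α − φ) mod 2π = 5.853593 rad, q = (φ − β) mod 2π = 1.166122 rad → L = 5.76·(5.853593 + 1.756312 + 1.166122) = 5.76·8.776026 = 50.549911 m
LSR: p² = d² − 2 + 2cos(α−β) + 2d(sin α + sin β) = 0.158612; p = √p² = 0.398261; φ = atan2(−cos α − cos β, d + sin α + sin β) − atan2(−2, p) = 0.497623 rad; t = (φ − α) mod 2π = 0.702898 rad, q = (φ − β) mod 2π = 1.439427 rad → L = 5.76·(0.702898 + 0.398261 + 1.439427) = 5.76·2.540587 = 14.633779 m
RSL: p² = d² − 2 + 2cos(α−β) − 2d(sin α + sin β) = 9.542454; p = √p² = 3.089086; φ = atan2(cos α + cos β, d − sin α − sin β) − atan2(2, p) = -0.134612 rad; t = (α − φ) mod 2π = 6.212521 rad, q = (β − φ) mod 2π = 5.475992 rad → L = 5.76·(6.212521 + 3.089086 + 5.475992) = 5.76·14.777600 = 85.118976 m
RLR: c = (6 − d² + 2cos(α−β) + 2d(sin α − sin β))/8 = 0.614421; p = 2π − arccos c = 5.374041 rad; φ = atan2(cos α − cos β, d − sin α + sin β) = 0.224317 rad; t = (α − φ + p/2) mod 2π = 2.257428 rad, q = (α − β − t + p) mod 2π = 3.853142 rad → L = 5.76·(2.257428 + 5.374041 + 3.853142) = 5.76·11.484611 = 66.151358 m
LRL: c = (6 − d² + 2cos(α−β) − 2d(sin α − sin β))/8 = -0.086250; p = 2π − arccos c = 4.626032 rad; φ = atan2(cos β − cos α, d + sin α − sin β) = -0.132919 rad; t = (φ − α + p/2) mod 2π = 2.385373 rad, q = (β − α − t + p) mod 2π = 1.504130 rad → L = 5.76·(2.385373 + 4.626032 + 1.504130) = 5.76·8.515535 = 49.049482 m
Shortest: LSR with L = 14.633779 m ≈ 14.6338 m
Convert LSR to answer units (arcs ×180/π): t = 0.702898·180/π = 40.2731°, p = ρ·p = 5.76·0.398261 = 2.2940 m, q = 1.439427·180/π = 82.4731°, L = 14.6338 m.

LSR: t = 40.2731°, p = 2.2940 m, q = 82.4731°, L = 14.6338 m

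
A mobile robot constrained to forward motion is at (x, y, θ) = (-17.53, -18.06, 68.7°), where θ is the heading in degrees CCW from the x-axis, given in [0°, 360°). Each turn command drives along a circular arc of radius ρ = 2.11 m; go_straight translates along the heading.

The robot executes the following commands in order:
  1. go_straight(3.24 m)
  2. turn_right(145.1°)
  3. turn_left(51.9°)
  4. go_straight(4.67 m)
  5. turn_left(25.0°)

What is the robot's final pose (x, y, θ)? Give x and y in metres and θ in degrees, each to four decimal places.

(-6.0176, -18.8620, 0.5000°)

set_pose: (x, y, θ) = (-17.5300, -18.0600, 68.7000°), ρ = 2.11
go_straight(3.24): x += 3.24·cos θ, y += 3.24·sin θ → (-16.3531, -15.0413, 68.7000°)
turn_right(145.1°): centre at ρ to the right, rotate −145.1° → (-12.3364, -15.3116, -76.4000° ≡ 283.6000°)
turn_left(51.9°): centre at ρ to the left, rotate +51.9° → (-11.1605, -16.7355, 335.5000°)
go_straight(4.67): x += 4.67·cos θ, y += 4.67·sin θ → (-6.9110, -18.6721, 335.5000°)
turn_left(25.0°): centre at ρ to the left, rotate +25.0° → (-6.0176, -18.8620, 360.5000° ≡ 0.5000°)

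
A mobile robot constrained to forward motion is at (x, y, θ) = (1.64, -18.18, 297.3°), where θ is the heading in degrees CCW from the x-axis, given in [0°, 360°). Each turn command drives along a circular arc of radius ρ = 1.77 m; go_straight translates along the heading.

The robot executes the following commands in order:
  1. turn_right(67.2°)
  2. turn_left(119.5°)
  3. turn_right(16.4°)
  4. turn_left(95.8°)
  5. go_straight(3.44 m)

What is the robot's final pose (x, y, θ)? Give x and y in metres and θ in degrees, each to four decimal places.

set_pose: (x, y, θ) = (1.6400, -18.1800, 297.3000°), ρ = 1.77
turn_right(67.2°): centre at ρ to the right, rotate −67.2° → (1.4250, -20.1272, 230.1000°)
turn_left(119.5°): centre at ρ to the left, rotate +119.5° → (2.4634, -23.0035, 349.6000°)
turn_right(16.4°): centre at ρ to the right, rotate −16.4° → (2.9419, -23.1645, 333.2000°)
turn_left(95.8°): centre at ρ to the left, rotate +95.8° → (5.3924, -22.2189, 429.0000° ≡ 69.0000°)
go_straight(3.44): x += 3.44·cos θ, y += 3.44·sin θ → (6.6252, -19.0074, 69.0000°)

(6.6252, -19.0074, 69.0000°)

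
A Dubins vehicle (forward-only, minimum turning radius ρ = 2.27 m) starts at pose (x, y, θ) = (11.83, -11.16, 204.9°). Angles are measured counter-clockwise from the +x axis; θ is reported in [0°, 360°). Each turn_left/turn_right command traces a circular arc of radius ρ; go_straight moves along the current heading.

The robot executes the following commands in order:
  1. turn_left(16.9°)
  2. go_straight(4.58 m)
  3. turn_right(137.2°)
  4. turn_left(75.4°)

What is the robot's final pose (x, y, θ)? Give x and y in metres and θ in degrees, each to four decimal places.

set_pose: (x, y, θ) = (11.8300, -11.1600, 204.9000°), ρ = 2.27
turn_left(16.9°): centre at ρ to the left, rotate +16.9° → (11.2727, -11.5268, 221.8000°)
go_straight(4.58): x += 4.58·cos θ, y += 4.58·sin θ → (7.8584, -14.5795, 221.8000°)
turn_right(137.2°): centre at ρ to the right, rotate −137.2° → (4.0855, -12.6736, 84.6000°)
turn_left(75.4°): centre at ρ to the left, rotate +75.4° → (2.6019, -10.3269, 160.0000°)

(2.6019, -10.3269, 160.0000°)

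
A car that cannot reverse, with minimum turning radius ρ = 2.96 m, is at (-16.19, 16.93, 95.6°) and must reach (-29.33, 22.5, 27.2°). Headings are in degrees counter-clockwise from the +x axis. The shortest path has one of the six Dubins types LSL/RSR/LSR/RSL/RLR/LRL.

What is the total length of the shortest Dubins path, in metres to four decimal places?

21.5264 m

Let ψ = atan2(Δy, Δx) = atan2(5.57, -13.14) = 157.0281° be the start→goal bearing.
Normalize: d = |goal − start| / ρ = 14.271808/2.96 = 4.821557, α = (θ_start − ψ) mod 360° = 298.5719° = 5.211063 rad, β = (θ_goal − ψ) mod 360° = 230.1719° = 4.017258 rad.
Common terms: sin α = -0.878217, cos α = 0.478261, sin β = -0.767970, cos β = -0.640486, cos(α−β) = 0.368125, d² = 23.247409. Work in radians in the unit-radius frame; every candidate has L = ρ·(t + p + q).
LSL: p² = 2 + d² − 2cos(α−β) + 2d(sin α − sin β) = 23.448028; p = √p² = 4.842316; φ = atan2(cos β − cos α, d + sin α − sin β) = -0.233142 rad; t = (φ − α) mod 2π = 0.838980 rad, q = (β − φ) mod 2π = 4.250400 rad → L = 2.96·(0.838980 + 4.842316 + 4.250400) = 2.96·9.931696 = 29.397822 m
RSR: p² = 2 + d² − 2cos(α−β) + 2d(sin β − sin α) = 25.574292; p = √p² = 5.057103; φ = atan2(cos α − cos β, d − sin α + sin β) = 0.223068 rad; t = (α − φ) mod 2π = 4.987995 rad, q = (φ − β) mod 2π = 2.488996 rad → L = 2.96·(4.987995 + 5.057103 + 2.488996) = 2.96·12.534094 = 37.100917 m
LSR: p² = d² − 2 + 2cos(α−β) + 2d(sin α + sin β) = 6.109288; p = √p² = 2.471697; φ = atan2(−cos α − cos β, d + sin α + sin β) − atan2(−2, p) = 0.731346 rad; t = (φ − α) mod 2π = 1.803468 rad, q = (φ − β) mod 2π = 2.997273 rad → L = 2.96·(1.803468 + 2.471697 + 2.997273) = 2.96·7.272439 = 21.526419 m
RSL: p² = d² − 2 + 2cos(α−β) − 2d(sin α + sin β) = 37.858028; p = √p² = 6.152888; φ = atan2(cos α + cos β, d − sin α − sin β) − atan2(2, p) = -0.339355 rad; t = (α − φ) mod 2π = 5.550418 rad, q = (β − φ) mod 2π = 4.356612 rad → L = 2.96·(5.550418 + 6.152888 + 4.356612) = 2.96·16.059918 = 47.537356 m
RLR: c = (6 − d² + 2cos(α−β) + 2d(sin α − sin β))/8 = -2.196787, |c| > 1 → infeasible
LRL: c = (6 − d² + 2cos(α−β) − 2d(sin α − sin β))/8 = -1.931004, |c| > 1 → infeasible
Shortest: LSR with L = 21.526419 m ≈ 21.5264 m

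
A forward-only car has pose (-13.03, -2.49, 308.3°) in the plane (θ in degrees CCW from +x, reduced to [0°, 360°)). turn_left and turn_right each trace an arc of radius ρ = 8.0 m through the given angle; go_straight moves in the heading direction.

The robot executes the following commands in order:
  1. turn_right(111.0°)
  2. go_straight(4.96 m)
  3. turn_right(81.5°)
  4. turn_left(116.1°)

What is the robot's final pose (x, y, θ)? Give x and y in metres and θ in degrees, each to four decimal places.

(-44.7444, -10.9506, 231.9000°)

set_pose: (x, y, θ) = (-13.0300, -2.4900, 308.3000°), ρ = 8.0
turn_right(111.0°): centre at ρ to the right, rotate −111.0° → (-16.9292, -15.0863, 197.3000°)
go_straight(4.96): x += 4.96·cos θ, y += 4.96·sin θ → (-21.6648, -16.5613, 197.3000°)
turn_right(81.5°): centre at ρ to the right, rotate −81.5° → (-31.2464, -12.4051, 115.8000°)
turn_left(116.1°): centre at ρ to the left, rotate +116.1° → (-44.7444, -10.9506, 231.9000°)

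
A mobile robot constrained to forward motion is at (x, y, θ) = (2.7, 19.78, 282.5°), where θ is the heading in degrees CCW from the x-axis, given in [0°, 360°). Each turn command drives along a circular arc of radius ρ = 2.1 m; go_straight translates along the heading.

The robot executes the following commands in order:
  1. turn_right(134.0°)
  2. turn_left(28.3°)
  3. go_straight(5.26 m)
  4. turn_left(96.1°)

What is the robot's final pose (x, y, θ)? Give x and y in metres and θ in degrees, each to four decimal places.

(-8.8938, 15.9318, 272.9000°)

set_pose: (x, y, θ) = (2.7000, 19.7800, 282.5000°), ρ = 2.1
turn_right(134.0°): centre at ρ to the right, rotate −134.0° → (-0.4475, 17.5349, 148.5000°)
turn_left(28.3°): centre at ρ to the left, rotate +28.3° → (-1.4275, 17.8411, 176.8000°)
go_straight(5.26): x += 5.26·cos θ, y += 5.26·sin θ → (-6.6793, 18.1347, 176.8000°)
turn_left(96.1°): centre at ρ to the left, rotate +96.1° → (-8.8938, 15.9318, 272.9000°)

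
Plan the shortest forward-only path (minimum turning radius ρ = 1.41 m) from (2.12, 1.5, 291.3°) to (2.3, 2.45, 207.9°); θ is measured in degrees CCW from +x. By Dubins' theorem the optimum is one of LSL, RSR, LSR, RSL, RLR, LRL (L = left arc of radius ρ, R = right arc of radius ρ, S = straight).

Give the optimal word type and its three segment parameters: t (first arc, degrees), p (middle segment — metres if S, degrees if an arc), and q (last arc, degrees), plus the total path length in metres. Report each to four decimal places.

RLR: t = 8.2523°, p = 299.6767°, q = 14.8244°, L = 7.9427 m

Let ψ = atan2(Δy, Δx) = atan2(0.95, 0.18) = 79.2711° be the start→goal bearing.
Normalize: d = |goal − start| / ρ = 0.966902/1.41 = 0.685746, α = (θ_start − ψ) mod 360° = 212.0289° = 3.700602 rad, β = (θ_goal − ψ) mod 360° = 128.6289° = 2.244997 rad.
Common terms: sin α = -0.530346, cos α = -0.847781, sin β = 0.781206, cos β = -0.624273, cos(α−β) = 0.114937, d² = 0.470248. Work in radians in the unit-radius frame; every candidate has L = ρ·(t + p + q).
LSL: p² = 2 + d² − 2cos(α−β) + 2d(sin α − sin β) = 0.441589; p = √p² = 0.664522; φ = atan2(cos β − cos α, d + sin α − sin β) = 2.798561 rad; t = (φ − α) mod 2π = 5.381144 rad, q = (β − φ) mod 2π = 5.729622 rad → L = 1.41·(5.381144 + 0.664522 + 5.729622) = 1.41·11.775288 = 16.603156 m
RSR: p² = 2 + d² − 2cos(α−β) + 2d(sin β − sin α) = 4.039158; p = √p² = 2.009766; φ = atan2(cos α − cos β, d − sin α + sin β) = -0.111441 rad; t = (α − φ) mod 2π = 3.812043 rad, q = (φ − β) mod 2π = 3.926747 rad → L = 1.41·(3.812043 + 2.009766 + 3.926747) = 1.41·9.748556 = 13.745463 m
LSR: p² = d² − 2 + 2cos(α−β) + 2d(sin α + sin β) = -0.955825 < 0 → infeasible
RSL: p² = d² − 2 + 2cos(α−β) − 2d(sin α + sin β) = -1.643930 < 0 → infeasible
RLR: c = (6 − d² + 2cos(α−β) + 2d(sin α − sin β))/8 = 0.495105; p = 2π − arccos c = 5.230345 rad; φ = atan2(cos α − cos β, d − sin α + sin β) = -0.111441 rad; t = (α − φ + p/2) mod 2π = 0.144030 rad, q = (α − β − t + p) mod 2π = 0.258734 rad → L = 1.41·(0.144030 + 5.230345 + 0.258734) = 1.41·5.633109 = 7.942684 m
LRL: c = (6 − d² + 2cos(α−β) − 2d(sin α − sin β))/8 = 0.944801; p = 2π − arccos c = 5.949377 rad; φ = atan2(cos β − cos α, d + sin α − sin β) = 2.798561 rad; t = (φ − α + p/2) mod 2π = 2.072647 rad, q = (β − α − t + p) mod 2π = 2.421125 rad → L = 1.41·(2.072647 + 5.949377 + 2.421125) = 1.41·10.443149 = 14.724840 m
Shortest: RLR with L = 7.942684 m ≈ 7.9427 m
Convert RLR to answer units (arcs ×180/π): t = 0.144030·180/π = 8.2523°, p = 5.230345·180/π = 299.6767°, q = 0.258734·180/π = 14.8244°, L = 7.9427 m.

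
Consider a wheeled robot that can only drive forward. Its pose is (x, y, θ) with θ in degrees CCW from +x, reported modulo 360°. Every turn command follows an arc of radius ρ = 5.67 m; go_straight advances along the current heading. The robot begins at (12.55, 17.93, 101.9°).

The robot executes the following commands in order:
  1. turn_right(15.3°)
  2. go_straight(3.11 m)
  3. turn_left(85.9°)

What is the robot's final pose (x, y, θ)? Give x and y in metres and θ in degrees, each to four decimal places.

(7.7026, 28.4977, 172.5000°)

set_pose: (x, y, θ) = (12.5500, 17.9300, 101.9000°), ρ = 5.67
turn_right(15.3°): centre at ρ to the right, rotate −15.3° → (12.4381, 19.4354, 86.6000°)
go_straight(3.11): x += 3.11·cos θ, y += 3.11·sin θ → (12.6226, 22.5400, 86.6000°)
turn_left(85.9°): centre at ρ to the left, rotate +85.9° → (7.7026, 28.4977, 172.5000°)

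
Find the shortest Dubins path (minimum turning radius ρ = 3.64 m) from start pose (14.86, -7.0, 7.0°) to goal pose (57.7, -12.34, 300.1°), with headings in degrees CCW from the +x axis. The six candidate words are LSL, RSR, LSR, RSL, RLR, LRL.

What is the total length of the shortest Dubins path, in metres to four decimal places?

43.6579 m

Let ψ = atan2(Δy, Δx) = atan2(-5.34, 42.84) = -7.1053° be the start→goal bearing.
Normalize: d = |goal − start| / ρ = 43.171532/3.64 = 11.860311, α = (θ_start − ψ) mod 360° = 14.1053° = 0.246183 rad, β = (θ_goal − ψ) mod 360° = 307.2053° = 5.361743 rad.
Common terms: sin α = 0.243704, cos α = 0.969850, sin β = -0.796474, cos β = 0.604672, cos(α−β) = 0.392337, d² = 140.666979. Work in radians in the unit-radius frame; every candidate has L = ρ·(t + p + q).
LSL: p² = 2 + d² − 2cos(α−β) + 2d(sin α − sin β) = 166.555985; p = √p² = 12.905657; φ = atan2(cos β − cos α, d + sin α − sin β) = -0.028300 rad; t = (φ − α) mod 2π = 6.008702 rad, q = (β − φ) mod 2π = 5.390043 rad → L = 3.64·(6.008702 + 12.905657 + 5.390043) = 3.64·24.304402 = 88.468025 m
RSR: p² = 2 + d² − 2cos(α−β) + 2d(sin β − sin α) = 117.208624; p = √p² = 10.826293; φ = atan2(cos α − cos β, d − sin α + sin β) = 0.033737 rad; t = (α − φ) mod 2π = 0.212446 rad, q = (φ − β) mod 2π = 0.955179 rad → L = 3.64·(0.212446 + 10.826293 + 0.955179) = 3.64·11.993918 = 43.657863 m
LSR: p² = d² − 2 + 2cos(α−β) + 2d(sin α + sin β) = 126.339598; p = √p² = 11.240089; φ = atan2(−cos α − cos β, d + sin α + sin β) − atan2(−2, p) = 0.037736 rad; t = (φ − α) mod 2π = 6.074738 rad, q = (φ − β) mod 2π = 0.959178 rad → L = 3.64·(6.074738 + 11.240089 + 0.959178) = 3.64·18.274005 = 66.517377 m
RSL: p² = d² − 2 + 2cos(α−β) − 2d(sin α + sin β) = 152.563708; p = √p² = 12.351668; φ = atan2(cos α + cos β, d − sin α − sin β) − atan2(2, p) = -0.034358 rad; t = (α − φ) mod 2π = 0.280541 rad, q = (β − φ) mod 2π = 5.396102 rad → L = 3.64·(0.280541 + 12.351668 + 5.396102) = 3.64·18.028311 = 65.623053 m
RLR: c = (6 − d² + 2cos(α−β) + 2d(sin α − sin β))/8 = -13.651078, |c| > 1 → infeasible
LRL: c = (6 − d² + 2cos(α−β) − 2d(sin α − sin β))/8 = -19.819498, |c| > 1 → infeasible
Shortest: RSR with L = 43.657863 m ≈ 43.6579 m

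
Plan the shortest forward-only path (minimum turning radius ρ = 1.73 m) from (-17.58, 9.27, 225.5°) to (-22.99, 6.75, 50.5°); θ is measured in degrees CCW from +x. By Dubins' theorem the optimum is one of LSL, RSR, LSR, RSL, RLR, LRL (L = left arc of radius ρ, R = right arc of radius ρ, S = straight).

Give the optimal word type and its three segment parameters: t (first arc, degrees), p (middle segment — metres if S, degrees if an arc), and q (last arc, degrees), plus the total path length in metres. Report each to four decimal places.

LSR: t = 15.3041°, p = 4.6917 m, q = 190.3041°, L = 10.8998 m

Let ψ = atan2(Δy, Δx) = atan2(-2.52, -5.41) = -155.0237° be the start→goal bearing.
Normalize: d = |goal − start| / ρ = 5.968124/1.73 = 3.449782, α = (θ_start − ψ) mod 360° = 20.5237° = 0.358206 rad, β = (θ_goal − ψ) mod 360° = 205.5237° = 3.587065 rad.
Common terms: sin α = 0.350595, cos α = 0.936527, sin β = -0.430884, cos β = -0.902407, cos(α−β) = -0.996195, d² = 11.900999. Work in radians in the unit-radius frame; every candidate has L = ρ·(t + p + q).
LSL: p² = 2 + d² − 2cos(α−β) + 2d(sin α − sin β) = 21.285256; p = √p² = 4.613595; φ = atan2(cos β − cos α, d + sin α − sin β) = -0.409979 rad; t = (φ − α) mod 2π = 5.515000 rad, q = (β − φ) mod 2π = 3.997045 rad → L = 1.73·(5.515000 + 4.613595 + 3.997045) = 1.73·14.125639 = 24.437356 m
RSR: p² = 2 + d² − 2cos(α−β) + 2d(sin β − sin α) = 10.501521; p = √p² = 3.240605; φ = atan2(cos α − cos β, d − sin α + sin β) = 0.603426 rad; t = (α − φ) mod 2π = 6.037966 rad, q = (φ − β) mod 2π = 3.299545 rad → L = 1.73·(6.037966 + 3.240605 + 3.299545) = 1.73·12.578117 = 21.760142 m
LSR: p² = d² − 2 + 2cos(α−β) + 2d(sin α + sin β) = 7.354646; p = √p² = 2.711945; φ = atan2(−cos α − cos β, d + sin α + sin β) − atan2(−2, p) = 0.625313 rad; t = (φ − α) mod 2π = 0.267107 rad, q = (φ − β) mod 2π = 3.321433 rad → L = 1.73·(0.267107 + 2.711945 + 3.321433) = 1.73·6.300485 = 10.899839 m
RSL: p² = d² − 2 + 2cos(α−β) − 2d(sin α + sin β) = 8.462573; p = √p² = 2.909050; φ = atan2(cos α + cos β, d − sin α − sin β) − atan2(2, p) = -0.592629 rad; t = (α − φ) mod 2π = 0.950835 rad, q = (β − φ) mod 2π = 4.179694 rad → L = 1.73·(0.950835 + 2.909050 + 4.179694) = 1.73·8.039579 = 13.908472 m
RLR: c = (6 − d² + 2cos(α−β) + 2d(sin α − sin β))/8 = -0.312690; p = 2π − arccos c = 4.394365 rad; φ = atan2(cos α − cos β, d − sin α + sin β) = 0.603426 rad; t = (α − φ + p/2) mod 2π = 1.951963 rad, q = (α − β − t + p) mod 2π = 5.496728 rad → L = 1.73·(1.951963 + 4.394365 + 5.496728) = 1.73·11.843056 = 20.488488 m
LRL: c = (6 − d² + 2cos(α−β) − 2d(sin α − sin β))/8 = -1.660657, |c| > 1 → infeasible
Shortest: LSR with L = 10.899839 m ≈ 10.8998 m
Convert LSR to answer units (arcs ×180/π): t = 0.267107·180/π = 15.3041°, p = ρ·p = 1.73·2.711945 = 4.6917 m, q = 3.321433·180/π = 190.3041°, L = 10.8998 m.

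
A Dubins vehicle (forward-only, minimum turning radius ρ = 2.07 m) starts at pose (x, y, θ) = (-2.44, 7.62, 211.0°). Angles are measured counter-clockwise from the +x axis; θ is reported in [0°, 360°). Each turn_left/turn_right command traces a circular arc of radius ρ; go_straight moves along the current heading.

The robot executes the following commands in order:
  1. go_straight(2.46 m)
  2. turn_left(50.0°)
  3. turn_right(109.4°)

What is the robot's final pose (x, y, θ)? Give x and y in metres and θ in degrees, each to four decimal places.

set_pose: (x, y, θ) = (-2.4400, 7.6200, 211.0000°), ρ = 2.07
go_straight(2.46): x += 2.46·cos θ, y += 2.46·sin θ → (-4.5486, 6.3530, 211.0000°)
turn_left(50.0°): centre at ρ to the left, rotate +50.0° → (-5.5270, 4.9025, 261.0000°)
turn_right(109.4°): centre at ρ to the right, rotate −109.4° → (-8.5561, 3.4054, 151.6000°)

(-8.5561, 3.4054, 151.6000°)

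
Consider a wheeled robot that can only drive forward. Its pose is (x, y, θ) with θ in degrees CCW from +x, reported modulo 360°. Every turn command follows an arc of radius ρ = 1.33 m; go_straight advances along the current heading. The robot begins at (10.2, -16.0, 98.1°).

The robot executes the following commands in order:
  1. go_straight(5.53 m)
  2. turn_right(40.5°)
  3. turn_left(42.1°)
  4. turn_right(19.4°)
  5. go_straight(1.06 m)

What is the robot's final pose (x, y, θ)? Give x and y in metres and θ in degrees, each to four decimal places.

(9.9812, -7.1954, 80.3000°)

set_pose: (x, y, θ) = (10.2000, -16.0000, 98.1000°), ρ = 1.33
go_straight(5.53): x += 5.53·cos θ, y += 5.53·sin θ → (9.4208, -10.5252, 98.1000°)
turn_right(40.5°): centre at ρ to the right, rotate −40.5° → (9.6146, -9.6251, 57.6000°)
turn_left(42.1°): centre at ρ to the left, rotate +42.1° → (9.8026, -8.6884, 99.7000°)
turn_right(19.4°): centre at ρ to the right, rotate −19.4° → (9.8026, -8.2402, 80.3000°)
go_straight(1.06): x += 1.06·cos θ, y += 1.06·sin θ → (9.9812, -7.1954, 80.3000°)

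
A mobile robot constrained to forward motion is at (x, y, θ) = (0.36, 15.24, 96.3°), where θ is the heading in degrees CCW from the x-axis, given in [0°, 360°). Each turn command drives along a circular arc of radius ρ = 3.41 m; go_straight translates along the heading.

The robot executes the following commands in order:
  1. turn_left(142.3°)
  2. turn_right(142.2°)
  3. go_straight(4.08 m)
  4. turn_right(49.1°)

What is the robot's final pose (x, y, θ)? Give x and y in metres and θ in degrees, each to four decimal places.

(-11.8115, 24.7862, 47.3000°)

set_pose: (x, y, θ) = (0.3600, 15.2400, 96.3000°), ρ = 3.41
turn_left(142.3°): centre at ρ to the left, rotate +142.3° → (-5.9400, 16.6424, 238.6000°)
turn_right(142.2°): centre at ρ to the right, rotate −142.2° → (-12.2394, 18.0390, 96.4000°)
go_straight(4.08): x += 4.08·cos θ, y += 4.08·sin θ → (-12.6942, 22.0936, 96.4000°)
turn_right(49.1°): centre at ρ to the right, rotate −49.1° → (-11.8115, 24.7862, 47.3000°)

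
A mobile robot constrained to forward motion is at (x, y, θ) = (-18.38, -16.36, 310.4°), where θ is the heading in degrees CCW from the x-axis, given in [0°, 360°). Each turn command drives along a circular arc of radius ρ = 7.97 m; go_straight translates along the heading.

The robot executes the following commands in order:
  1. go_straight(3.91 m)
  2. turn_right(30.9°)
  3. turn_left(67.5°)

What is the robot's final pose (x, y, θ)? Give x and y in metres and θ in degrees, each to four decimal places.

(-7.9868, -29.6380, 347.0000°)

set_pose: (x, y, θ) = (-18.3800, -16.3600, 310.4000°), ρ = 7.97
go_straight(3.91): x += 3.91·cos θ, y += 3.91·sin θ → (-15.8459, -19.3376, 310.4000°)
turn_right(30.9°): centre at ρ to the right, rotate −30.9° → (-14.0546, -23.1877, 279.5000°)
turn_left(67.5°): centre at ρ to the left, rotate +67.5° → (-7.9868, -29.6380, 347.0000°)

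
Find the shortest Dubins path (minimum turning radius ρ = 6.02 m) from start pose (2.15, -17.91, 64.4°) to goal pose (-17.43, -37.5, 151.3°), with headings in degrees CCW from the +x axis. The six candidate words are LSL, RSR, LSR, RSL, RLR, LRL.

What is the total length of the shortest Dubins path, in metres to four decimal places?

Let ψ = atan2(Δy, Δx) = atan2(-19.59, -19.58) = -134.9854° be the start→goal bearing.
Normalize: d = |goal − start| / ρ = 27.697374/6.02 = 4.600893, α = (θ_start − ψ) mod 360° = 199.3854° = 3.479931 rad, β = (θ_goal − ψ) mod 360° = 286.2854° = 4.996622 rad.
Common terms: sin α = -0.331920, cos α = -0.943307, sin β = -0.959877, cos β = 0.280422, cos(α−β) = 0.054079, d² = 21.168213. Work in radians in the unit-radius frame; every candidate has L = ρ·(t + p + q).
LSL: p² = 2 + d² − 2cos(α−β) + 2d(sin α − sin β) = 28.838377; p = √p² = 5.370138; φ = atan2(cos β − cos α, d + sin α − sin β) = 0.229896 rad; t = (φ − α) mod 2π = 3.033151 rad, q = (β − φ) mod 2π = 4.766726 rad → L = 6.02·(3.033151 + 5.370138 + 4.766726) = 6.02·13.170014 = 79.283484 m
RSR: p² = 2 + d² − 2cos(α−β) + 2d(sin β − sin α) = 17.281733; p = √p² = 4.157130; φ = atan2(cos α − cos β, d − sin α + sin β) = -0.298795 rad; t = (α − φ) mod 2π = 3.778726 rad, q = (φ − β) mod 2π = 0.987768 rad → L = 6.02·(3.778726 + 4.157130 + 0.987768) = 6.02·8.923625 = 53.720220 m
LSR: p² = d² − 2 + 2cos(α−β) + 2d(sin α + sin β) = 7.389530; p = √p² = 2.718369; φ = atan2(−cos α − cos β, d + sin α + sin β) − atan2(−2, p) = 0.832015 rad; t = (φ − α) mod 2π = 3.635269 rad, q = (φ − β) mod 2π = 2.118577 rad → L = 6.02·(3.635269 + 2.718369 + 2.118577) = 6.02·8.472215 = 51.002734 m
RSL: p² = d² − 2 + 2cos(α−β) − 2d(sin α + sin β) = 31.163211; p = √p² = 5.582402; φ = atan2(cos α + cos β, d − sin α − sin β) − atan2(2, p) = -0.456044 rad; t = (α − φ) mod 2π = 3.935975 rad, q = (β − φ) mod 2π = 5.452666 rad → L = 6.02·(3.935975 + 5.582402 + 5.452666) = 6.02·14.971044 = 90.125682 m
RLR: c = (6 − d² + 2cos(α−β) + 2d(sin α − sin β))/8 = -1.160217, |c| > 1 → infeasible
LRL: c = (6 − d² + 2cos(α−β) − 2d(sin α − sin β))/8 = -2.604797, |c| > 1 → infeasible
Shortest: LSR with L = 51.002734 m ≈ 51.0027 m

51.0027 m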